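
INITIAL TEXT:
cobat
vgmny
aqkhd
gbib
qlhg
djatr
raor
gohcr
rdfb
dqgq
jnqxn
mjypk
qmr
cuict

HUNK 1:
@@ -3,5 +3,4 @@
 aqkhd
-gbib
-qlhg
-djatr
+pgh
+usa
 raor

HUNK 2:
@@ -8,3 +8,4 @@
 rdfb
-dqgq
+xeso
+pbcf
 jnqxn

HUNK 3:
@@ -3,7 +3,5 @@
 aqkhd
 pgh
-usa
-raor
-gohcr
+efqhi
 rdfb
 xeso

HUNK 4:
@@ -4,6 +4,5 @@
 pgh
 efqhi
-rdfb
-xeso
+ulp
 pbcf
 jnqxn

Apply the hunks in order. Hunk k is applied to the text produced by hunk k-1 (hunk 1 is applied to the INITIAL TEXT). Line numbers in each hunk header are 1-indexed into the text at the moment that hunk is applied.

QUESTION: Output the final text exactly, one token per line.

Answer: cobat
vgmny
aqkhd
pgh
efqhi
ulp
pbcf
jnqxn
mjypk
qmr
cuict

Derivation:
Hunk 1: at line 3 remove [gbib,qlhg,djatr] add [pgh,usa] -> 13 lines: cobat vgmny aqkhd pgh usa raor gohcr rdfb dqgq jnqxn mjypk qmr cuict
Hunk 2: at line 8 remove [dqgq] add [xeso,pbcf] -> 14 lines: cobat vgmny aqkhd pgh usa raor gohcr rdfb xeso pbcf jnqxn mjypk qmr cuict
Hunk 3: at line 3 remove [usa,raor,gohcr] add [efqhi] -> 12 lines: cobat vgmny aqkhd pgh efqhi rdfb xeso pbcf jnqxn mjypk qmr cuict
Hunk 4: at line 4 remove [rdfb,xeso] add [ulp] -> 11 lines: cobat vgmny aqkhd pgh efqhi ulp pbcf jnqxn mjypk qmr cuict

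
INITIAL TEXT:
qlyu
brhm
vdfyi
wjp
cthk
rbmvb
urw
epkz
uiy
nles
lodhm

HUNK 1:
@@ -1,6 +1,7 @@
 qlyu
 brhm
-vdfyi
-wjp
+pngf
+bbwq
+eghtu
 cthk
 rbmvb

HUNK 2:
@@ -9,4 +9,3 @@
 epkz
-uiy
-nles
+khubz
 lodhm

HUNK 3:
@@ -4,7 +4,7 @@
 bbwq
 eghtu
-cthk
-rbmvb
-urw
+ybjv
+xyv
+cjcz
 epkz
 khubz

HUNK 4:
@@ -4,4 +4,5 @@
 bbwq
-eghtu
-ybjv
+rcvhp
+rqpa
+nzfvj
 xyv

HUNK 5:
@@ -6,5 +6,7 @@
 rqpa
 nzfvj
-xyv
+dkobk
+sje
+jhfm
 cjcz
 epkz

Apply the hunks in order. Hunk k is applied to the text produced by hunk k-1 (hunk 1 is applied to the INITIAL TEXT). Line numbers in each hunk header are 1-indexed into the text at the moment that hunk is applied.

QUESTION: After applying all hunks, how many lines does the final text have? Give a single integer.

Hunk 1: at line 1 remove [vdfyi,wjp] add [pngf,bbwq,eghtu] -> 12 lines: qlyu brhm pngf bbwq eghtu cthk rbmvb urw epkz uiy nles lodhm
Hunk 2: at line 9 remove [uiy,nles] add [khubz] -> 11 lines: qlyu brhm pngf bbwq eghtu cthk rbmvb urw epkz khubz lodhm
Hunk 3: at line 4 remove [cthk,rbmvb,urw] add [ybjv,xyv,cjcz] -> 11 lines: qlyu brhm pngf bbwq eghtu ybjv xyv cjcz epkz khubz lodhm
Hunk 4: at line 4 remove [eghtu,ybjv] add [rcvhp,rqpa,nzfvj] -> 12 lines: qlyu brhm pngf bbwq rcvhp rqpa nzfvj xyv cjcz epkz khubz lodhm
Hunk 5: at line 6 remove [xyv] add [dkobk,sje,jhfm] -> 14 lines: qlyu brhm pngf bbwq rcvhp rqpa nzfvj dkobk sje jhfm cjcz epkz khubz lodhm
Final line count: 14

Answer: 14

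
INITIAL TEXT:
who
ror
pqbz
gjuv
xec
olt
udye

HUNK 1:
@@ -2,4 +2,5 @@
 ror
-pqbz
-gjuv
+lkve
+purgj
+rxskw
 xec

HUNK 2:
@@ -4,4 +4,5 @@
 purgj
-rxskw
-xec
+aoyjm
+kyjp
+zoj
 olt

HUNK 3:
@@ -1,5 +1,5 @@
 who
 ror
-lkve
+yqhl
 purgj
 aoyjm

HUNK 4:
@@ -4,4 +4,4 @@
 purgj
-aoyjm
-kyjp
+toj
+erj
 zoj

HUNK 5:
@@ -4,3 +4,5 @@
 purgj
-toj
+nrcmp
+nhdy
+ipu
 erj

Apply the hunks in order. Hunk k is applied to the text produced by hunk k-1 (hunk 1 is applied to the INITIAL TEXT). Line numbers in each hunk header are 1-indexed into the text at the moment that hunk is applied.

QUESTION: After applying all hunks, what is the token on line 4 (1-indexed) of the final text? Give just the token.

Hunk 1: at line 2 remove [pqbz,gjuv] add [lkve,purgj,rxskw] -> 8 lines: who ror lkve purgj rxskw xec olt udye
Hunk 2: at line 4 remove [rxskw,xec] add [aoyjm,kyjp,zoj] -> 9 lines: who ror lkve purgj aoyjm kyjp zoj olt udye
Hunk 3: at line 1 remove [lkve] add [yqhl] -> 9 lines: who ror yqhl purgj aoyjm kyjp zoj olt udye
Hunk 4: at line 4 remove [aoyjm,kyjp] add [toj,erj] -> 9 lines: who ror yqhl purgj toj erj zoj olt udye
Hunk 5: at line 4 remove [toj] add [nrcmp,nhdy,ipu] -> 11 lines: who ror yqhl purgj nrcmp nhdy ipu erj zoj olt udye
Final line 4: purgj

Answer: purgj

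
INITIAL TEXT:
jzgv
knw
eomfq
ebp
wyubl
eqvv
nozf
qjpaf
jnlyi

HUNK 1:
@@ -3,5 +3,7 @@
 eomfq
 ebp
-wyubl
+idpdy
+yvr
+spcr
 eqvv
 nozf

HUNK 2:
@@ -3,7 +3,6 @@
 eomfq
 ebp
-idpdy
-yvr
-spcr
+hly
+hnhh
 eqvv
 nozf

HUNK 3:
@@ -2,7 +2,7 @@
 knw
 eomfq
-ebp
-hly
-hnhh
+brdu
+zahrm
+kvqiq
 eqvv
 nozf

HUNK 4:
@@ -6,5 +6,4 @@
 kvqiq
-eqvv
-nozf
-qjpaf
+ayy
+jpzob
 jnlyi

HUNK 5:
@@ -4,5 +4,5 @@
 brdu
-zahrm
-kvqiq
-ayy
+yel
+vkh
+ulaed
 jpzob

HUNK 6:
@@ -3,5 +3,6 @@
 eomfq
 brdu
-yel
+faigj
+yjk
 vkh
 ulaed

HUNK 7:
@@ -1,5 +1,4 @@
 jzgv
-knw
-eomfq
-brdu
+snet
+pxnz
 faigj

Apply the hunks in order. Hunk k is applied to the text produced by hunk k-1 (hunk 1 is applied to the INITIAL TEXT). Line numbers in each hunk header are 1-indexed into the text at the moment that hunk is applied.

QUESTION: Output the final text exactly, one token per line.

Answer: jzgv
snet
pxnz
faigj
yjk
vkh
ulaed
jpzob
jnlyi

Derivation:
Hunk 1: at line 3 remove [wyubl] add [idpdy,yvr,spcr] -> 11 lines: jzgv knw eomfq ebp idpdy yvr spcr eqvv nozf qjpaf jnlyi
Hunk 2: at line 3 remove [idpdy,yvr,spcr] add [hly,hnhh] -> 10 lines: jzgv knw eomfq ebp hly hnhh eqvv nozf qjpaf jnlyi
Hunk 3: at line 2 remove [ebp,hly,hnhh] add [brdu,zahrm,kvqiq] -> 10 lines: jzgv knw eomfq brdu zahrm kvqiq eqvv nozf qjpaf jnlyi
Hunk 4: at line 6 remove [eqvv,nozf,qjpaf] add [ayy,jpzob] -> 9 lines: jzgv knw eomfq brdu zahrm kvqiq ayy jpzob jnlyi
Hunk 5: at line 4 remove [zahrm,kvqiq,ayy] add [yel,vkh,ulaed] -> 9 lines: jzgv knw eomfq brdu yel vkh ulaed jpzob jnlyi
Hunk 6: at line 3 remove [yel] add [faigj,yjk] -> 10 lines: jzgv knw eomfq brdu faigj yjk vkh ulaed jpzob jnlyi
Hunk 7: at line 1 remove [knw,eomfq,brdu] add [snet,pxnz] -> 9 lines: jzgv snet pxnz faigj yjk vkh ulaed jpzob jnlyi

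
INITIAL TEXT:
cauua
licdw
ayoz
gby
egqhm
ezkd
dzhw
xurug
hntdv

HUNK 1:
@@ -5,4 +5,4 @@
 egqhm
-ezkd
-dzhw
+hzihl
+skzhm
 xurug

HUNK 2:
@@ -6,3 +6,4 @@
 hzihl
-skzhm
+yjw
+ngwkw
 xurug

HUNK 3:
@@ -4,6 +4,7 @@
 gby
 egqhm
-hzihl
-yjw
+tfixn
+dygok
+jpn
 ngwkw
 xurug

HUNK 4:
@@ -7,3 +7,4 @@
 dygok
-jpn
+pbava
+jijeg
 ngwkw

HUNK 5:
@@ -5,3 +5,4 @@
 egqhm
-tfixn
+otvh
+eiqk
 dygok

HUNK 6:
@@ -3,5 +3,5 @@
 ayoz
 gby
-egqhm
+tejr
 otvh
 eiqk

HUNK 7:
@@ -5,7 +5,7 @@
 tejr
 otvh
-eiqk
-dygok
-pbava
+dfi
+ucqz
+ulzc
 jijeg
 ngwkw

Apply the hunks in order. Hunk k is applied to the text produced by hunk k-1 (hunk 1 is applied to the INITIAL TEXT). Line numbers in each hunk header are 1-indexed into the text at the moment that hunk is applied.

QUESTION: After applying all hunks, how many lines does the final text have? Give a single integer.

Hunk 1: at line 5 remove [ezkd,dzhw] add [hzihl,skzhm] -> 9 lines: cauua licdw ayoz gby egqhm hzihl skzhm xurug hntdv
Hunk 2: at line 6 remove [skzhm] add [yjw,ngwkw] -> 10 lines: cauua licdw ayoz gby egqhm hzihl yjw ngwkw xurug hntdv
Hunk 3: at line 4 remove [hzihl,yjw] add [tfixn,dygok,jpn] -> 11 lines: cauua licdw ayoz gby egqhm tfixn dygok jpn ngwkw xurug hntdv
Hunk 4: at line 7 remove [jpn] add [pbava,jijeg] -> 12 lines: cauua licdw ayoz gby egqhm tfixn dygok pbava jijeg ngwkw xurug hntdv
Hunk 5: at line 5 remove [tfixn] add [otvh,eiqk] -> 13 lines: cauua licdw ayoz gby egqhm otvh eiqk dygok pbava jijeg ngwkw xurug hntdv
Hunk 6: at line 3 remove [egqhm] add [tejr] -> 13 lines: cauua licdw ayoz gby tejr otvh eiqk dygok pbava jijeg ngwkw xurug hntdv
Hunk 7: at line 5 remove [eiqk,dygok,pbava] add [dfi,ucqz,ulzc] -> 13 lines: cauua licdw ayoz gby tejr otvh dfi ucqz ulzc jijeg ngwkw xurug hntdv
Final line count: 13

Answer: 13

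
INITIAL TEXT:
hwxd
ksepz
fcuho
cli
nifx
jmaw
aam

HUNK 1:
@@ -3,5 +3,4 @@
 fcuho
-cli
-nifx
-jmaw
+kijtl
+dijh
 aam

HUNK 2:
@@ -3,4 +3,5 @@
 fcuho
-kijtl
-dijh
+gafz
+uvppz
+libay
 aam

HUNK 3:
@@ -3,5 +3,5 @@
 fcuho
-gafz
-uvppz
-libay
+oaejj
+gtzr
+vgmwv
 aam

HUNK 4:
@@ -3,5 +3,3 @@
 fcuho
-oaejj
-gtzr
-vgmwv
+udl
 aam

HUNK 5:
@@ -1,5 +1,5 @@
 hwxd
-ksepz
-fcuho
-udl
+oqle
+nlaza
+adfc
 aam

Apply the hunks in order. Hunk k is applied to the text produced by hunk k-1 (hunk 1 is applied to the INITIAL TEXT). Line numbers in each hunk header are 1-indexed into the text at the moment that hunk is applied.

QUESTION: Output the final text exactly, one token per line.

Hunk 1: at line 3 remove [cli,nifx,jmaw] add [kijtl,dijh] -> 6 lines: hwxd ksepz fcuho kijtl dijh aam
Hunk 2: at line 3 remove [kijtl,dijh] add [gafz,uvppz,libay] -> 7 lines: hwxd ksepz fcuho gafz uvppz libay aam
Hunk 3: at line 3 remove [gafz,uvppz,libay] add [oaejj,gtzr,vgmwv] -> 7 lines: hwxd ksepz fcuho oaejj gtzr vgmwv aam
Hunk 4: at line 3 remove [oaejj,gtzr,vgmwv] add [udl] -> 5 lines: hwxd ksepz fcuho udl aam
Hunk 5: at line 1 remove [ksepz,fcuho,udl] add [oqle,nlaza,adfc] -> 5 lines: hwxd oqle nlaza adfc aam

Answer: hwxd
oqle
nlaza
adfc
aam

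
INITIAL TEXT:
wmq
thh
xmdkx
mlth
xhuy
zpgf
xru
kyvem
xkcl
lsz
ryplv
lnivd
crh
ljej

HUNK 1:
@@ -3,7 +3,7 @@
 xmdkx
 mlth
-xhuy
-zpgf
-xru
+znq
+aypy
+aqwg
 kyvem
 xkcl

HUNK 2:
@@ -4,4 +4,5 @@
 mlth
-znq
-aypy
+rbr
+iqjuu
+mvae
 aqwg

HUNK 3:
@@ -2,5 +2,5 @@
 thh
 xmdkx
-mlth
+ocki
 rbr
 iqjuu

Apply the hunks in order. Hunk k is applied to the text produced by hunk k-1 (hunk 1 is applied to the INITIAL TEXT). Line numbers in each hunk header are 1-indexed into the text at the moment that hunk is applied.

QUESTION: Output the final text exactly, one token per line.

Answer: wmq
thh
xmdkx
ocki
rbr
iqjuu
mvae
aqwg
kyvem
xkcl
lsz
ryplv
lnivd
crh
ljej

Derivation:
Hunk 1: at line 3 remove [xhuy,zpgf,xru] add [znq,aypy,aqwg] -> 14 lines: wmq thh xmdkx mlth znq aypy aqwg kyvem xkcl lsz ryplv lnivd crh ljej
Hunk 2: at line 4 remove [znq,aypy] add [rbr,iqjuu,mvae] -> 15 lines: wmq thh xmdkx mlth rbr iqjuu mvae aqwg kyvem xkcl lsz ryplv lnivd crh ljej
Hunk 3: at line 2 remove [mlth] add [ocki] -> 15 lines: wmq thh xmdkx ocki rbr iqjuu mvae aqwg kyvem xkcl lsz ryplv lnivd crh ljej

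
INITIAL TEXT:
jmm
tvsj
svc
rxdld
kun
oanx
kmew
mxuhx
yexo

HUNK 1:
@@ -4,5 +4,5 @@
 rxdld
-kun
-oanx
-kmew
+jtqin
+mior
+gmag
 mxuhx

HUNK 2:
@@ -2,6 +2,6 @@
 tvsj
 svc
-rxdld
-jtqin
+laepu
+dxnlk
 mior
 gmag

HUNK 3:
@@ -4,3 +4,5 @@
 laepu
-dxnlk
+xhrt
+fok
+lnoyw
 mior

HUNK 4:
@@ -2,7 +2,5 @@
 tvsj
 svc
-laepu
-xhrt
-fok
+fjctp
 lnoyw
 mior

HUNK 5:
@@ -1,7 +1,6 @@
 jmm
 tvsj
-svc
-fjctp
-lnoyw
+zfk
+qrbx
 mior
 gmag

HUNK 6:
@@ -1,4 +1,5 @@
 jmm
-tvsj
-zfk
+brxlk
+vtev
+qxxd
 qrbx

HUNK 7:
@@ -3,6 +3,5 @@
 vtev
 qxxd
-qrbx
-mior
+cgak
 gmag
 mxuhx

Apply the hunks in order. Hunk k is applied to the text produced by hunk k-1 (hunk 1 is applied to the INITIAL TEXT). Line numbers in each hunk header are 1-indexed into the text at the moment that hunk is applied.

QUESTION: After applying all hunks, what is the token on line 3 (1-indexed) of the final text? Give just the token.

Answer: vtev

Derivation:
Hunk 1: at line 4 remove [kun,oanx,kmew] add [jtqin,mior,gmag] -> 9 lines: jmm tvsj svc rxdld jtqin mior gmag mxuhx yexo
Hunk 2: at line 2 remove [rxdld,jtqin] add [laepu,dxnlk] -> 9 lines: jmm tvsj svc laepu dxnlk mior gmag mxuhx yexo
Hunk 3: at line 4 remove [dxnlk] add [xhrt,fok,lnoyw] -> 11 lines: jmm tvsj svc laepu xhrt fok lnoyw mior gmag mxuhx yexo
Hunk 4: at line 2 remove [laepu,xhrt,fok] add [fjctp] -> 9 lines: jmm tvsj svc fjctp lnoyw mior gmag mxuhx yexo
Hunk 5: at line 1 remove [svc,fjctp,lnoyw] add [zfk,qrbx] -> 8 lines: jmm tvsj zfk qrbx mior gmag mxuhx yexo
Hunk 6: at line 1 remove [tvsj,zfk] add [brxlk,vtev,qxxd] -> 9 lines: jmm brxlk vtev qxxd qrbx mior gmag mxuhx yexo
Hunk 7: at line 3 remove [qrbx,mior] add [cgak] -> 8 lines: jmm brxlk vtev qxxd cgak gmag mxuhx yexo
Final line 3: vtev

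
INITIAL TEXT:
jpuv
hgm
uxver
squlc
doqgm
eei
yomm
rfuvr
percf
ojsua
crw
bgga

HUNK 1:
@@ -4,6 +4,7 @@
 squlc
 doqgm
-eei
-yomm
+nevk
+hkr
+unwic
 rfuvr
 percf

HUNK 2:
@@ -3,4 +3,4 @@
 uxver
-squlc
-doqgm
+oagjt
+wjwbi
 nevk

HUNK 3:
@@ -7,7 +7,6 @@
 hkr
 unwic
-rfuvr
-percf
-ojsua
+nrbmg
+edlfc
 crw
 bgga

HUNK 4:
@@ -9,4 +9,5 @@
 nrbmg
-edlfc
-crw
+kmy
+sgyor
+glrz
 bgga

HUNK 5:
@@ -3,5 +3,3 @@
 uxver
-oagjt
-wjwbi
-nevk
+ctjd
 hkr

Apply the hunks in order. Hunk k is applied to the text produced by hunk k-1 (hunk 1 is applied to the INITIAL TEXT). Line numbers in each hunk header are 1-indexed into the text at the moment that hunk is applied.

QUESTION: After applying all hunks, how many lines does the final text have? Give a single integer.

Hunk 1: at line 4 remove [eei,yomm] add [nevk,hkr,unwic] -> 13 lines: jpuv hgm uxver squlc doqgm nevk hkr unwic rfuvr percf ojsua crw bgga
Hunk 2: at line 3 remove [squlc,doqgm] add [oagjt,wjwbi] -> 13 lines: jpuv hgm uxver oagjt wjwbi nevk hkr unwic rfuvr percf ojsua crw bgga
Hunk 3: at line 7 remove [rfuvr,percf,ojsua] add [nrbmg,edlfc] -> 12 lines: jpuv hgm uxver oagjt wjwbi nevk hkr unwic nrbmg edlfc crw bgga
Hunk 4: at line 9 remove [edlfc,crw] add [kmy,sgyor,glrz] -> 13 lines: jpuv hgm uxver oagjt wjwbi nevk hkr unwic nrbmg kmy sgyor glrz bgga
Hunk 5: at line 3 remove [oagjt,wjwbi,nevk] add [ctjd] -> 11 lines: jpuv hgm uxver ctjd hkr unwic nrbmg kmy sgyor glrz bgga
Final line count: 11

Answer: 11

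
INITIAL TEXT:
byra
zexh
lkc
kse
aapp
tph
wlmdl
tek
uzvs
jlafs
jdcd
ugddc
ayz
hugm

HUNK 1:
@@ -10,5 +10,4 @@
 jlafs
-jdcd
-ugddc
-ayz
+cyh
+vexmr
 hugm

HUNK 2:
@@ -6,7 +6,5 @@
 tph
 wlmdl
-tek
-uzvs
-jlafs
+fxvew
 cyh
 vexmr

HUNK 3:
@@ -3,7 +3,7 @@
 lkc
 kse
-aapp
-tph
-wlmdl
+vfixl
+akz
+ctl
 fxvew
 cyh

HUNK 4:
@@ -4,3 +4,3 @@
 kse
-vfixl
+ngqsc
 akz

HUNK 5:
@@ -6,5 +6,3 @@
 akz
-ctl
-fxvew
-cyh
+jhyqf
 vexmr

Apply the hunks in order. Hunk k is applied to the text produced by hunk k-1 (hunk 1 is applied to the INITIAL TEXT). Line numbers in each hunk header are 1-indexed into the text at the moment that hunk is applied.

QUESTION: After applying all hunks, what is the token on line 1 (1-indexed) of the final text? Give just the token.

Answer: byra

Derivation:
Hunk 1: at line 10 remove [jdcd,ugddc,ayz] add [cyh,vexmr] -> 13 lines: byra zexh lkc kse aapp tph wlmdl tek uzvs jlafs cyh vexmr hugm
Hunk 2: at line 6 remove [tek,uzvs,jlafs] add [fxvew] -> 11 lines: byra zexh lkc kse aapp tph wlmdl fxvew cyh vexmr hugm
Hunk 3: at line 3 remove [aapp,tph,wlmdl] add [vfixl,akz,ctl] -> 11 lines: byra zexh lkc kse vfixl akz ctl fxvew cyh vexmr hugm
Hunk 4: at line 4 remove [vfixl] add [ngqsc] -> 11 lines: byra zexh lkc kse ngqsc akz ctl fxvew cyh vexmr hugm
Hunk 5: at line 6 remove [ctl,fxvew,cyh] add [jhyqf] -> 9 lines: byra zexh lkc kse ngqsc akz jhyqf vexmr hugm
Final line 1: byra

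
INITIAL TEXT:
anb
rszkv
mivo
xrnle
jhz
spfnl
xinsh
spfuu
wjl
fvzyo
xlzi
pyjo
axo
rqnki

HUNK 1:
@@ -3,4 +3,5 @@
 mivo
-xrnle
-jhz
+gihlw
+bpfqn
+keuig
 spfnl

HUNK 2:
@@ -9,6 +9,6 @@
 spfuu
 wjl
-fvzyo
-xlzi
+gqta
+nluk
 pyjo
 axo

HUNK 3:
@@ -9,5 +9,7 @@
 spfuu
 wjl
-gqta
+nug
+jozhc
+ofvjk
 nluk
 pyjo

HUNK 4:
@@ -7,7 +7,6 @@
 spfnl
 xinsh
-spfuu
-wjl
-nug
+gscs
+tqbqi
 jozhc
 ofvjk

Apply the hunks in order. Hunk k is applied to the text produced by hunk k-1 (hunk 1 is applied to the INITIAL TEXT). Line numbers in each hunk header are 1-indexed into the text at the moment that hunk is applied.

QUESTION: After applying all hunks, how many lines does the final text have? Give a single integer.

Answer: 16

Derivation:
Hunk 1: at line 3 remove [xrnle,jhz] add [gihlw,bpfqn,keuig] -> 15 lines: anb rszkv mivo gihlw bpfqn keuig spfnl xinsh spfuu wjl fvzyo xlzi pyjo axo rqnki
Hunk 2: at line 9 remove [fvzyo,xlzi] add [gqta,nluk] -> 15 lines: anb rszkv mivo gihlw bpfqn keuig spfnl xinsh spfuu wjl gqta nluk pyjo axo rqnki
Hunk 3: at line 9 remove [gqta] add [nug,jozhc,ofvjk] -> 17 lines: anb rszkv mivo gihlw bpfqn keuig spfnl xinsh spfuu wjl nug jozhc ofvjk nluk pyjo axo rqnki
Hunk 4: at line 7 remove [spfuu,wjl,nug] add [gscs,tqbqi] -> 16 lines: anb rszkv mivo gihlw bpfqn keuig spfnl xinsh gscs tqbqi jozhc ofvjk nluk pyjo axo rqnki
Final line count: 16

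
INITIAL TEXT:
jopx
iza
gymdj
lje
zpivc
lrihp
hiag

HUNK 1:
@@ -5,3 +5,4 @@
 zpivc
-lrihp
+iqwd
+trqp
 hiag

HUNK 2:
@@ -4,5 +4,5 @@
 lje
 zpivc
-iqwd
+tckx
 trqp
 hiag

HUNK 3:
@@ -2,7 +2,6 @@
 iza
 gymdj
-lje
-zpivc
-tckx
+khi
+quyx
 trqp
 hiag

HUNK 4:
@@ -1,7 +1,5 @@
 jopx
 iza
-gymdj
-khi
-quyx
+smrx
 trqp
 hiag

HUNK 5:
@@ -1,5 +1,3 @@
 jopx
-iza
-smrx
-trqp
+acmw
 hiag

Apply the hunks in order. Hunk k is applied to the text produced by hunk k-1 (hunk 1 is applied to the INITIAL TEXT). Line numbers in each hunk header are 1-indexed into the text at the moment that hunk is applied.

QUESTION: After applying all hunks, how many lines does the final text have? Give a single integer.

Answer: 3

Derivation:
Hunk 1: at line 5 remove [lrihp] add [iqwd,trqp] -> 8 lines: jopx iza gymdj lje zpivc iqwd trqp hiag
Hunk 2: at line 4 remove [iqwd] add [tckx] -> 8 lines: jopx iza gymdj lje zpivc tckx trqp hiag
Hunk 3: at line 2 remove [lje,zpivc,tckx] add [khi,quyx] -> 7 lines: jopx iza gymdj khi quyx trqp hiag
Hunk 4: at line 1 remove [gymdj,khi,quyx] add [smrx] -> 5 lines: jopx iza smrx trqp hiag
Hunk 5: at line 1 remove [iza,smrx,trqp] add [acmw] -> 3 lines: jopx acmw hiag
Final line count: 3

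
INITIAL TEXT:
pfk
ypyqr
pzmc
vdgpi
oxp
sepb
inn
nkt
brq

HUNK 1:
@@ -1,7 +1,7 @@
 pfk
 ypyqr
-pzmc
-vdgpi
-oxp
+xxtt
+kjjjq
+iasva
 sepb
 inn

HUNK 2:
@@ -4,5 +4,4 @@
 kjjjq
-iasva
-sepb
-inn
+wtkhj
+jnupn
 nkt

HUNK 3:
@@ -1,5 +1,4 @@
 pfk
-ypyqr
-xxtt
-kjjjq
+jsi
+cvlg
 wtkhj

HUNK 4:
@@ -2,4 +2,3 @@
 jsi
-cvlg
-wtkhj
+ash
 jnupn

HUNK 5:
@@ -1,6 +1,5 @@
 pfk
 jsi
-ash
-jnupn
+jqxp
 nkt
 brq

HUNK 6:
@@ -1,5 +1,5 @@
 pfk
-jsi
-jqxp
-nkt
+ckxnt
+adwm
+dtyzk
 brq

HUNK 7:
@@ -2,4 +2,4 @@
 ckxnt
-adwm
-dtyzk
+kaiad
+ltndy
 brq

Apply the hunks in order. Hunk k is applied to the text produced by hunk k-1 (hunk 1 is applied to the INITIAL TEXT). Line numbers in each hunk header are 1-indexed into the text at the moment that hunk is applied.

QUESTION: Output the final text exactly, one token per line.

Answer: pfk
ckxnt
kaiad
ltndy
brq

Derivation:
Hunk 1: at line 1 remove [pzmc,vdgpi,oxp] add [xxtt,kjjjq,iasva] -> 9 lines: pfk ypyqr xxtt kjjjq iasva sepb inn nkt brq
Hunk 2: at line 4 remove [iasva,sepb,inn] add [wtkhj,jnupn] -> 8 lines: pfk ypyqr xxtt kjjjq wtkhj jnupn nkt brq
Hunk 3: at line 1 remove [ypyqr,xxtt,kjjjq] add [jsi,cvlg] -> 7 lines: pfk jsi cvlg wtkhj jnupn nkt brq
Hunk 4: at line 2 remove [cvlg,wtkhj] add [ash] -> 6 lines: pfk jsi ash jnupn nkt brq
Hunk 5: at line 1 remove [ash,jnupn] add [jqxp] -> 5 lines: pfk jsi jqxp nkt brq
Hunk 6: at line 1 remove [jsi,jqxp,nkt] add [ckxnt,adwm,dtyzk] -> 5 lines: pfk ckxnt adwm dtyzk brq
Hunk 7: at line 2 remove [adwm,dtyzk] add [kaiad,ltndy] -> 5 lines: pfk ckxnt kaiad ltndy brq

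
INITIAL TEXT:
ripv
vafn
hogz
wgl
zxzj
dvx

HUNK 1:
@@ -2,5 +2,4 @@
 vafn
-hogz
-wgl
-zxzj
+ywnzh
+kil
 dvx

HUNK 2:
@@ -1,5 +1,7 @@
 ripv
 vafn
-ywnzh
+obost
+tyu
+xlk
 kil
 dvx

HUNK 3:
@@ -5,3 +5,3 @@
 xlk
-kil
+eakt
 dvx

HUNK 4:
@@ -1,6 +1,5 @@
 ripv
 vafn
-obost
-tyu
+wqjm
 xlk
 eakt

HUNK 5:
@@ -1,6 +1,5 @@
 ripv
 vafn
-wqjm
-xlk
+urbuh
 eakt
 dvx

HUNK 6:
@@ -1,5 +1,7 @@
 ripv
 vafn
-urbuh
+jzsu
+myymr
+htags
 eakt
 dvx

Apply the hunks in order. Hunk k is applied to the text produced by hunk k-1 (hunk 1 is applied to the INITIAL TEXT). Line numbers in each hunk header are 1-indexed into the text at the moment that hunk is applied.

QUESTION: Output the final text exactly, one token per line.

Hunk 1: at line 2 remove [hogz,wgl,zxzj] add [ywnzh,kil] -> 5 lines: ripv vafn ywnzh kil dvx
Hunk 2: at line 1 remove [ywnzh] add [obost,tyu,xlk] -> 7 lines: ripv vafn obost tyu xlk kil dvx
Hunk 3: at line 5 remove [kil] add [eakt] -> 7 lines: ripv vafn obost tyu xlk eakt dvx
Hunk 4: at line 1 remove [obost,tyu] add [wqjm] -> 6 lines: ripv vafn wqjm xlk eakt dvx
Hunk 5: at line 1 remove [wqjm,xlk] add [urbuh] -> 5 lines: ripv vafn urbuh eakt dvx
Hunk 6: at line 1 remove [urbuh] add [jzsu,myymr,htags] -> 7 lines: ripv vafn jzsu myymr htags eakt dvx

Answer: ripv
vafn
jzsu
myymr
htags
eakt
dvx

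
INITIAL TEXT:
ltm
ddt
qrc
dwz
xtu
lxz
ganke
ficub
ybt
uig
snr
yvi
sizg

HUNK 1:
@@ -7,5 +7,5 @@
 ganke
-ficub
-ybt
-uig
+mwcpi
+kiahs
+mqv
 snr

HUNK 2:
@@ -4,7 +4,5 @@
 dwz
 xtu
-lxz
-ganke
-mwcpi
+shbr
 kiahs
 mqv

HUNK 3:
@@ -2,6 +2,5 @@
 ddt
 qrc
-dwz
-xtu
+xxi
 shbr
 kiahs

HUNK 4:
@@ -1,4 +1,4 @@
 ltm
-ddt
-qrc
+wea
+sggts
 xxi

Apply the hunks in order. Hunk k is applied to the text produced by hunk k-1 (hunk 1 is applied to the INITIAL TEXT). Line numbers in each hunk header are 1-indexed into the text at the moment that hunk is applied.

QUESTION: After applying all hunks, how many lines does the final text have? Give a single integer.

Hunk 1: at line 7 remove [ficub,ybt,uig] add [mwcpi,kiahs,mqv] -> 13 lines: ltm ddt qrc dwz xtu lxz ganke mwcpi kiahs mqv snr yvi sizg
Hunk 2: at line 4 remove [lxz,ganke,mwcpi] add [shbr] -> 11 lines: ltm ddt qrc dwz xtu shbr kiahs mqv snr yvi sizg
Hunk 3: at line 2 remove [dwz,xtu] add [xxi] -> 10 lines: ltm ddt qrc xxi shbr kiahs mqv snr yvi sizg
Hunk 4: at line 1 remove [ddt,qrc] add [wea,sggts] -> 10 lines: ltm wea sggts xxi shbr kiahs mqv snr yvi sizg
Final line count: 10

Answer: 10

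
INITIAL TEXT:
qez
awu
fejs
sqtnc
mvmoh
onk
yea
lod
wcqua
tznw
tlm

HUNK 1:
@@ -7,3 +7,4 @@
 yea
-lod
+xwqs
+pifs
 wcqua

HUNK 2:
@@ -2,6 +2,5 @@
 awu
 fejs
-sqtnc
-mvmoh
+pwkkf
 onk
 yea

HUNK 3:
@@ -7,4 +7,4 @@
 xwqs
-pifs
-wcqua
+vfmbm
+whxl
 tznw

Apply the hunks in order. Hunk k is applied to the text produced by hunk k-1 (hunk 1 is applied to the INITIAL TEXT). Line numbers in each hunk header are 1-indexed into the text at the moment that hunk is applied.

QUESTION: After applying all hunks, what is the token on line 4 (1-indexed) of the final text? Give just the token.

Answer: pwkkf

Derivation:
Hunk 1: at line 7 remove [lod] add [xwqs,pifs] -> 12 lines: qez awu fejs sqtnc mvmoh onk yea xwqs pifs wcqua tznw tlm
Hunk 2: at line 2 remove [sqtnc,mvmoh] add [pwkkf] -> 11 lines: qez awu fejs pwkkf onk yea xwqs pifs wcqua tznw tlm
Hunk 3: at line 7 remove [pifs,wcqua] add [vfmbm,whxl] -> 11 lines: qez awu fejs pwkkf onk yea xwqs vfmbm whxl tznw tlm
Final line 4: pwkkf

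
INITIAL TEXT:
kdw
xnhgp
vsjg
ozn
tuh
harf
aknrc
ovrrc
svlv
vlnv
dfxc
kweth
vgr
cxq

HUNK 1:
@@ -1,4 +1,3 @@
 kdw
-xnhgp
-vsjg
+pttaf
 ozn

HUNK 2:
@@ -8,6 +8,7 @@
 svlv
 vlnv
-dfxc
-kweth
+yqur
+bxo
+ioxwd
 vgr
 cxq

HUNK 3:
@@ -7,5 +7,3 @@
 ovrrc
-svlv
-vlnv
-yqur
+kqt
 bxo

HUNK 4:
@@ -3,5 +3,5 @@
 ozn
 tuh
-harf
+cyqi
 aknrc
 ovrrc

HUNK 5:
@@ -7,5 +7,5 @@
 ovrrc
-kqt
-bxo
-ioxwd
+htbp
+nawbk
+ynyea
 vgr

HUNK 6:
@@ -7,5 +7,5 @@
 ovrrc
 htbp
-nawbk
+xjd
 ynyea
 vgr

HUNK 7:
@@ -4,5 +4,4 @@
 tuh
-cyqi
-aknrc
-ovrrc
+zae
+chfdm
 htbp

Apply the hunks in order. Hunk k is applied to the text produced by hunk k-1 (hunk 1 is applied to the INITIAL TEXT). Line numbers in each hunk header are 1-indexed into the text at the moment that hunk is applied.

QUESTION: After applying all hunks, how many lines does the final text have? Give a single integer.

Answer: 11

Derivation:
Hunk 1: at line 1 remove [xnhgp,vsjg] add [pttaf] -> 13 lines: kdw pttaf ozn tuh harf aknrc ovrrc svlv vlnv dfxc kweth vgr cxq
Hunk 2: at line 8 remove [dfxc,kweth] add [yqur,bxo,ioxwd] -> 14 lines: kdw pttaf ozn tuh harf aknrc ovrrc svlv vlnv yqur bxo ioxwd vgr cxq
Hunk 3: at line 7 remove [svlv,vlnv,yqur] add [kqt] -> 12 lines: kdw pttaf ozn tuh harf aknrc ovrrc kqt bxo ioxwd vgr cxq
Hunk 4: at line 3 remove [harf] add [cyqi] -> 12 lines: kdw pttaf ozn tuh cyqi aknrc ovrrc kqt bxo ioxwd vgr cxq
Hunk 5: at line 7 remove [kqt,bxo,ioxwd] add [htbp,nawbk,ynyea] -> 12 lines: kdw pttaf ozn tuh cyqi aknrc ovrrc htbp nawbk ynyea vgr cxq
Hunk 6: at line 7 remove [nawbk] add [xjd] -> 12 lines: kdw pttaf ozn tuh cyqi aknrc ovrrc htbp xjd ynyea vgr cxq
Hunk 7: at line 4 remove [cyqi,aknrc,ovrrc] add [zae,chfdm] -> 11 lines: kdw pttaf ozn tuh zae chfdm htbp xjd ynyea vgr cxq
Final line count: 11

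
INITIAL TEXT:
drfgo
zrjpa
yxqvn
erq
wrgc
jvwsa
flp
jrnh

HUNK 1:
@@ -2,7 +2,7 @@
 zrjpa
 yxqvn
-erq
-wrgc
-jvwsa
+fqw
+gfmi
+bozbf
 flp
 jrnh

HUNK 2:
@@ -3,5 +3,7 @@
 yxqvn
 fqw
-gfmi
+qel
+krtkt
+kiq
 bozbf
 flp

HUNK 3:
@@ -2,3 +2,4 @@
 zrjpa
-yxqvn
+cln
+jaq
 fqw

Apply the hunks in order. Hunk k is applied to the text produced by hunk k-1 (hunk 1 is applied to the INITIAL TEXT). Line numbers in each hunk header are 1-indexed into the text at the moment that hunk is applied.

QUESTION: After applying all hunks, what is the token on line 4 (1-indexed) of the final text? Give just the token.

Hunk 1: at line 2 remove [erq,wrgc,jvwsa] add [fqw,gfmi,bozbf] -> 8 lines: drfgo zrjpa yxqvn fqw gfmi bozbf flp jrnh
Hunk 2: at line 3 remove [gfmi] add [qel,krtkt,kiq] -> 10 lines: drfgo zrjpa yxqvn fqw qel krtkt kiq bozbf flp jrnh
Hunk 3: at line 2 remove [yxqvn] add [cln,jaq] -> 11 lines: drfgo zrjpa cln jaq fqw qel krtkt kiq bozbf flp jrnh
Final line 4: jaq

Answer: jaq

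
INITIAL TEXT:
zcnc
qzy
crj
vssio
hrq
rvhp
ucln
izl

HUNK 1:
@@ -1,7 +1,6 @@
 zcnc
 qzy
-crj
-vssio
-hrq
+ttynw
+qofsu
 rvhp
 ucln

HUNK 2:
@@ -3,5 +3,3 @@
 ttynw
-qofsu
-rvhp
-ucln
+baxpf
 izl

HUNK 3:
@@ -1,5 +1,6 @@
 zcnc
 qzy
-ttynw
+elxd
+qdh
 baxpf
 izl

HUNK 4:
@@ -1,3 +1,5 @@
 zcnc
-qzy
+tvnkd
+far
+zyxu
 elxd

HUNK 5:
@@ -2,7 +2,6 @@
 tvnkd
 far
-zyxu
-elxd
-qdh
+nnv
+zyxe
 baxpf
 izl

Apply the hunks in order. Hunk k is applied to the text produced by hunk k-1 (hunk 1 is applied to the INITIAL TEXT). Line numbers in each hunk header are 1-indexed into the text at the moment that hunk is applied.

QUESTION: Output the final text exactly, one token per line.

Answer: zcnc
tvnkd
far
nnv
zyxe
baxpf
izl

Derivation:
Hunk 1: at line 1 remove [crj,vssio,hrq] add [ttynw,qofsu] -> 7 lines: zcnc qzy ttynw qofsu rvhp ucln izl
Hunk 2: at line 3 remove [qofsu,rvhp,ucln] add [baxpf] -> 5 lines: zcnc qzy ttynw baxpf izl
Hunk 3: at line 1 remove [ttynw] add [elxd,qdh] -> 6 lines: zcnc qzy elxd qdh baxpf izl
Hunk 4: at line 1 remove [qzy] add [tvnkd,far,zyxu] -> 8 lines: zcnc tvnkd far zyxu elxd qdh baxpf izl
Hunk 5: at line 2 remove [zyxu,elxd,qdh] add [nnv,zyxe] -> 7 lines: zcnc tvnkd far nnv zyxe baxpf izl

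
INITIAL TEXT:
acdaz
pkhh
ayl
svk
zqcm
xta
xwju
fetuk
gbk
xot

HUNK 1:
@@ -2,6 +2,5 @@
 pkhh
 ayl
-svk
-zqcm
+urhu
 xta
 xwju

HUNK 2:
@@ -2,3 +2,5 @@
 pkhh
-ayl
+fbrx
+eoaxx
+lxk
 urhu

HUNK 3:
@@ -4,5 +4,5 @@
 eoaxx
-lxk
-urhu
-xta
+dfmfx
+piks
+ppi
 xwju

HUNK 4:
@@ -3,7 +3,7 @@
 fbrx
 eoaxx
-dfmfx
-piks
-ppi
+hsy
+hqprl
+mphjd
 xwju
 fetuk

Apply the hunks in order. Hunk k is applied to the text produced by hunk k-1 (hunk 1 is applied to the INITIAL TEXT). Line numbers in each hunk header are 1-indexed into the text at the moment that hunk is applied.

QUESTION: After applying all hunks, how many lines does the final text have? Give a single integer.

Answer: 11

Derivation:
Hunk 1: at line 2 remove [svk,zqcm] add [urhu] -> 9 lines: acdaz pkhh ayl urhu xta xwju fetuk gbk xot
Hunk 2: at line 2 remove [ayl] add [fbrx,eoaxx,lxk] -> 11 lines: acdaz pkhh fbrx eoaxx lxk urhu xta xwju fetuk gbk xot
Hunk 3: at line 4 remove [lxk,urhu,xta] add [dfmfx,piks,ppi] -> 11 lines: acdaz pkhh fbrx eoaxx dfmfx piks ppi xwju fetuk gbk xot
Hunk 4: at line 3 remove [dfmfx,piks,ppi] add [hsy,hqprl,mphjd] -> 11 lines: acdaz pkhh fbrx eoaxx hsy hqprl mphjd xwju fetuk gbk xot
Final line count: 11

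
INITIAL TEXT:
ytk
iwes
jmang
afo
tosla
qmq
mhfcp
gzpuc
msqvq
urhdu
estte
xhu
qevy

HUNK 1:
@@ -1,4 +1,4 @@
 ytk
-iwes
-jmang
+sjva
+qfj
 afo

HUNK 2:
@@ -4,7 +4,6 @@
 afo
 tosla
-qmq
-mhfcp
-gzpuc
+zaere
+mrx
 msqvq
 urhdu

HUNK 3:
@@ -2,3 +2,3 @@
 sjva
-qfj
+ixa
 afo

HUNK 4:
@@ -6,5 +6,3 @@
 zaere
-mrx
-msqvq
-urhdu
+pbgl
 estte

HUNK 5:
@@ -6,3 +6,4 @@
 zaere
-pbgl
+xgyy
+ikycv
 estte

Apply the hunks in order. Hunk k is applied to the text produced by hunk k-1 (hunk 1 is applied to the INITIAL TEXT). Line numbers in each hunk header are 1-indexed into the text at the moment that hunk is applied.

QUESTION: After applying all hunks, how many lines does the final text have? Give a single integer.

Hunk 1: at line 1 remove [iwes,jmang] add [sjva,qfj] -> 13 lines: ytk sjva qfj afo tosla qmq mhfcp gzpuc msqvq urhdu estte xhu qevy
Hunk 2: at line 4 remove [qmq,mhfcp,gzpuc] add [zaere,mrx] -> 12 lines: ytk sjva qfj afo tosla zaere mrx msqvq urhdu estte xhu qevy
Hunk 3: at line 2 remove [qfj] add [ixa] -> 12 lines: ytk sjva ixa afo tosla zaere mrx msqvq urhdu estte xhu qevy
Hunk 4: at line 6 remove [mrx,msqvq,urhdu] add [pbgl] -> 10 lines: ytk sjva ixa afo tosla zaere pbgl estte xhu qevy
Hunk 5: at line 6 remove [pbgl] add [xgyy,ikycv] -> 11 lines: ytk sjva ixa afo tosla zaere xgyy ikycv estte xhu qevy
Final line count: 11

Answer: 11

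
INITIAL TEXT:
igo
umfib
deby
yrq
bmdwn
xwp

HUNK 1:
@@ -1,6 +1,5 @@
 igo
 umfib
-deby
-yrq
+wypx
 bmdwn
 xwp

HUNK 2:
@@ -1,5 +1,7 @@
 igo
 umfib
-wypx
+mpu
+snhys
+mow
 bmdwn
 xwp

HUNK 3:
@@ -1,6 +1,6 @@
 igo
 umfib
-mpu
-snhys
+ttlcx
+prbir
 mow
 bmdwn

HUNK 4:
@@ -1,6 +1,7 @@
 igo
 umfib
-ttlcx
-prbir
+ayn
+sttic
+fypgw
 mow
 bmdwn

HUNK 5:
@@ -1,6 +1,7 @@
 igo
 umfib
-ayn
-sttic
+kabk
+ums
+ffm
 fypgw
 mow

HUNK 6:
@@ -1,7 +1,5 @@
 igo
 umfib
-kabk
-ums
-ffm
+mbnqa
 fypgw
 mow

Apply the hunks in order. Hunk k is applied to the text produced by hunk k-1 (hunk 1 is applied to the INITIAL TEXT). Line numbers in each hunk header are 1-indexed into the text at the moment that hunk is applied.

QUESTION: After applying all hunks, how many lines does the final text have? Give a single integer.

Answer: 7

Derivation:
Hunk 1: at line 1 remove [deby,yrq] add [wypx] -> 5 lines: igo umfib wypx bmdwn xwp
Hunk 2: at line 1 remove [wypx] add [mpu,snhys,mow] -> 7 lines: igo umfib mpu snhys mow bmdwn xwp
Hunk 3: at line 1 remove [mpu,snhys] add [ttlcx,prbir] -> 7 lines: igo umfib ttlcx prbir mow bmdwn xwp
Hunk 4: at line 1 remove [ttlcx,prbir] add [ayn,sttic,fypgw] -> 8 lines: igo umfib ayn sttic fypgw mow bmdwn xwp
Hunk 5: at line 1 remove [ayn,sttic] add [kabk,ums,ffm] -> 9 lines: igo umfib kabk ums ffm fypgw mow bmdwn xwp
Hunk 6: at line 1 remove [kabk,ums,ffm] add [mbnqa] -> 7 lines: igo umfib mbnqa fypgw mow bmdwn xwp
Final line count: 7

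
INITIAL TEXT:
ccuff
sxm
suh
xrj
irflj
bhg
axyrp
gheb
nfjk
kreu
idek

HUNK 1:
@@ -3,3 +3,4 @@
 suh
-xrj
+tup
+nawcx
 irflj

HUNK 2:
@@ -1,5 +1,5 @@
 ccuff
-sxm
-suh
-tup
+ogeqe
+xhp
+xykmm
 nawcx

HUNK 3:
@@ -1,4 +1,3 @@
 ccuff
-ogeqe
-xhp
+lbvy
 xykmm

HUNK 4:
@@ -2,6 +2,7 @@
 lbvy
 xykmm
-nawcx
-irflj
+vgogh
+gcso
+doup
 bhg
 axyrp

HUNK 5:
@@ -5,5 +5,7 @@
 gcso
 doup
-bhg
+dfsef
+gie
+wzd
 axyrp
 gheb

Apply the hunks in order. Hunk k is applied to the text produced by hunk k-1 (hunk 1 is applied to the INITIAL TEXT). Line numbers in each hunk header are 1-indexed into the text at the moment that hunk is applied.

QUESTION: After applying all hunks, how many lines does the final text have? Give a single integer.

Hunk 1: at line 3 remove [xrj] add [tup,nawcx] -> 12 lines: ccuff sxm suh tup nawcx irflj bhg axyrp gheb nfjk kreu idek
Hunk 2: at line 1 remove [sxm,suh,tup] add [ogeqe,xhp,xykmm] -> 12 lines: ccuff ogeqe xhp xykmm nawcx irflj bhg axyrp gheb nfjk kreu idek
Hunk 3: at line 1 remove [ogeqe,xhp] add [lbvy] -> 11 lines: ccuff lbvy xykmm nawcx irflj bhg axyrp gheb nfjk kreu idek
Hunk 4: at line 2 remove [nawcx,irflj] add [vgogh,gcso,doup] -> 12 lines: ccuff lbvy xykmm vgogh gcso doup bhg axyrp gheb nfjk kreu idek
Hunk 5: at line 5 remove [bhg] add [dfsef,gie,wzd] -> 14 lines: ccuff lbvy xykmm vgogh gcso doup dfsef gie wzd axyrp gheb nfjk kreu idek
Final line count: 14

Answer: 14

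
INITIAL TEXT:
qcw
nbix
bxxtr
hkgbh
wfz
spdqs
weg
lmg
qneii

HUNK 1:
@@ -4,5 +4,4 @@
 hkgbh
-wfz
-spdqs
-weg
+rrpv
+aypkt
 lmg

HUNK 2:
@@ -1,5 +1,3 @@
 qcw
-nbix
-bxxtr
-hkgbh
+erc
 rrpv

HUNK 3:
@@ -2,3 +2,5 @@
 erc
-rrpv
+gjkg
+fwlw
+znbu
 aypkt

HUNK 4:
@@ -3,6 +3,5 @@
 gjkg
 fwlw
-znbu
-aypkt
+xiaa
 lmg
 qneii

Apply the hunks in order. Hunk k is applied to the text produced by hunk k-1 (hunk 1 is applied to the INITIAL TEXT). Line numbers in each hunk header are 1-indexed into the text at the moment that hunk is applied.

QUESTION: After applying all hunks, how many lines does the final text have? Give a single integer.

Hunk 1: at line 4 remove [wfz,spdqs,weg] add [rrpv,aypkt] -> 8 lines: qcw nbix bxxtr hkgbh rrpv aypkt lmg qneii
Hunk 2: at line 1 remove [nbix,bxxtr,hkgbh] add [erc] -> 6 lines: qcw erc rrpv aypkt lmg qneii
Hunk 3: at line 2 remove [rrpv] add [gjkg,fwlw,znbu] -> 8 lines: qcw erc gjkg fwlw znbu aypkt lmg qneii
Hunk 4: at line 3 remove [znbu,aypkt] add [xiaa] -> 7 lines: qcw erc gjkg fwlw xiaa lmg qneii
Final line count: 7

Answer: 7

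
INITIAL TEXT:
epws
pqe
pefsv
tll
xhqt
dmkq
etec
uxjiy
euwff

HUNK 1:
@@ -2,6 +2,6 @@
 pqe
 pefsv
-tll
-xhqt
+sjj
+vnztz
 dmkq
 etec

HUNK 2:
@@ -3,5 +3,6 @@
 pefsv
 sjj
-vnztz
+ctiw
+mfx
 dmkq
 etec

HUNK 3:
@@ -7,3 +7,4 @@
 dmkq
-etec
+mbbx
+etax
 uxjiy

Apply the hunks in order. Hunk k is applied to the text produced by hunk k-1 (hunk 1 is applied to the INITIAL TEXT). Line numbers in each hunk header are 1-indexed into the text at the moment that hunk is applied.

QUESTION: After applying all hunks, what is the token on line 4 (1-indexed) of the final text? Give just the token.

Answer: sjj

Derivation:
Hunk 1: at line 2 remove [tll,xhqt] add [sjj,vnztz] -> 9 lines: epws pqe pefsv sjj vnztz dmkq etec uxjiy euwff
Hunk 2: at line 3 remove [vnztz] add [ctiw,mfx] -> 10 lines: epws pqe pefsv sjj ctiw mfx dmkq etec uxjiy euwff
Hunk 3: at line 7 remove [etec] add [mbbx,etax] -> 11 lines: epws pqe pefsv sjj ctiw mfx dmkq mbbx etax uxjiy euwff
Final line 4: sjj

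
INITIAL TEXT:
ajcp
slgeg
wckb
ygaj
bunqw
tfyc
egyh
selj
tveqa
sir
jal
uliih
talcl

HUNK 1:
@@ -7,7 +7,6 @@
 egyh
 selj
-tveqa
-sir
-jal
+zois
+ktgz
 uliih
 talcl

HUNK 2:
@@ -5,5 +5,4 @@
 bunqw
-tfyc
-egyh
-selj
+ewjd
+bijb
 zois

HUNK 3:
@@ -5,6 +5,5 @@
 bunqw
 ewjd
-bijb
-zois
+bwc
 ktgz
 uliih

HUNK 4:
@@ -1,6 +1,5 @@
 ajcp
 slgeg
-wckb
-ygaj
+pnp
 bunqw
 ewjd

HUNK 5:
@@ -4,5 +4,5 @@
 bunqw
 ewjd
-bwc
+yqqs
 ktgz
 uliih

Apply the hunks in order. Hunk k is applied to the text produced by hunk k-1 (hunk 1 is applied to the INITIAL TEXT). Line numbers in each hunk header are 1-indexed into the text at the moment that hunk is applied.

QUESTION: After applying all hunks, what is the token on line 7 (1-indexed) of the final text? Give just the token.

Hunk 1: at line 7 remove [tveqa,sir,jal] add [zois,ktgz] -> 12 lines: ajcp slgeg wckb ygaj bunqw tfyc egyh selj zois ktgz uliih talcl
Hunk 2: at line 5 remove [tfyc,egyh,selj] add [ewjd,bijb] -> 11 lines: ajcp slgeg wckb ygaj bunqw ewjd bijb zois ktgz uliih talcl
Hunk 3: at line 5 remove [bijb,zois] add [bwc] -> 10 lines: ajcp slgeg wckb ygaj bunqw ewjd bwc ktgz uliih talcl
Hunk 4: at line 1 remove [wckb,ygaj] add [pnp] -> 9 lines: ajcp slgeg pnp bunqw ewjd bwc ktgz uliih talcl
Hunk 5: at line 4 remove [bwc] add [yqqs] -> 9 lines: ajcp slgeg pnp bunqw ewjd yqqs ktgz uliih talcl
Final line 7: ktgz

Answer: ktgz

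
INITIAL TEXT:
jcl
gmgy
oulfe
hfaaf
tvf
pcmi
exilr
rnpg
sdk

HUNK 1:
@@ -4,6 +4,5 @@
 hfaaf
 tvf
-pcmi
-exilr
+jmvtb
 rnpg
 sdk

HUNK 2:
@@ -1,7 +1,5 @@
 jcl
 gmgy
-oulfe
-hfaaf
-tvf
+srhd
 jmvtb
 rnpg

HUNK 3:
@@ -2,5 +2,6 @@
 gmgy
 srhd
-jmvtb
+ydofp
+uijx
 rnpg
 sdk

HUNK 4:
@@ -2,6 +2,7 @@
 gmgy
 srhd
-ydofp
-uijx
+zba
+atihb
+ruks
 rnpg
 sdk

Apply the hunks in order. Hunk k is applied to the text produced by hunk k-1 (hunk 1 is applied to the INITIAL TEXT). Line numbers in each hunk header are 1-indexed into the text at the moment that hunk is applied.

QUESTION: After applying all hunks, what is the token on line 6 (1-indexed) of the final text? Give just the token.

Hunk 1: at line 4 remove [pcmi,exilr] add [jmvtb] -> 8 lines: jcl gmgy oulfe hfaaf tvf jmvtb rnpg sdk
Hunk 2: at line 1 remove [oulfe,hfaaf,tvf] add [srhd] -> 6 lines: jcl gmgy srhd jmvtb rnpg sdk
Hunk 3: at line 2 remove [jmvtb] add [ydofp,uijx] -> 7 lines: jcl gmgy srhd ydofp uijx rnpg sdk
Hunk 4: at line 2 remove [ydofp,uijx] add [zba,atihb,ruks] -> 8 lines: jcl gmgy srhd zba atihb ruks rnpg sdk
Final line 6: ruks

Answer: ruks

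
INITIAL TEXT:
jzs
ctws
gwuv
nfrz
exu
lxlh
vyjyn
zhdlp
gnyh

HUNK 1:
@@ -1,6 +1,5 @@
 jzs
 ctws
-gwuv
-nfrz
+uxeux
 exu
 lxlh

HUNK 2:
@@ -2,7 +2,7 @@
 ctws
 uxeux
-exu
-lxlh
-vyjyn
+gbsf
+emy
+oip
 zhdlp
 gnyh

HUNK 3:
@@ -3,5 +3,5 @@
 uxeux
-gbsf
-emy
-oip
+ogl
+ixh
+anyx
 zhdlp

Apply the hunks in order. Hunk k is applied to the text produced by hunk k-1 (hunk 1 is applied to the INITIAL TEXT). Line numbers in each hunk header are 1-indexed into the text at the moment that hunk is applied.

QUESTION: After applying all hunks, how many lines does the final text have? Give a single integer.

Hunk 1: at line 1 remove [gwuv,nfrz] add [uxeux] -> 8 lines: jzs ctws uxeux exu lxlh vyjyn zhdlp gnyh
Hunk 2: at line 2 remove [exu,lxlh,vyjyn] add [gbsf,emy,oip] -> 8 lines: jzs ctws uxeux gbsf emy oip zhdlp gnyh
Hunk 3: at line 3 remove [gbsf,emy,oip] add [ogl,ixh,anyx] -> 8 lines: jzs ctws uxeux ogl ixh anyx zhdlp gnyh
Final line count: 8

Answer: 8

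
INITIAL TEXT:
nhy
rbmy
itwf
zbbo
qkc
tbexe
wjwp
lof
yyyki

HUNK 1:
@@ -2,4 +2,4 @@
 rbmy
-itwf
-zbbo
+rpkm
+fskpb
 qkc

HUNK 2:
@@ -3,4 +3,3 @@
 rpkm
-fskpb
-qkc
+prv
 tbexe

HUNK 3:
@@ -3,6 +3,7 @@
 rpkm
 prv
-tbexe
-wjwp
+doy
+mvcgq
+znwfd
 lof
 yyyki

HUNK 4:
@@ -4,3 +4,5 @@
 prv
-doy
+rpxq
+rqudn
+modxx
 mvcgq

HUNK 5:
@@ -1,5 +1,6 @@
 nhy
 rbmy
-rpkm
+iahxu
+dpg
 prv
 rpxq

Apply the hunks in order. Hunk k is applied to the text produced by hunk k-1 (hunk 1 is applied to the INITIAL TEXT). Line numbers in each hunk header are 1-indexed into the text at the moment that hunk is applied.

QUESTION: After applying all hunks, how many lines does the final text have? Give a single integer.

Answer: 12

Derivation:
Hunk 1: at line 2 remove [itwf,zbbo] add [rpkm,fskpb] -> 9 lines: nhy rbmy rpkm fskpb qkc tbexe wjwp lof yyyki
Hunk 2: at line 3 remove [fskpb,qkc] add [prv] -> 8 lines: nhy rbmy rpkm prv tbexe wjwp lof yyyki
Hunk 3: at line 3 remove [tbexe,wjwp] add [doy,mvcgq,znwfd] -> 9 lines: nhy rbmy rpkm prv doy mvcgq znwfd lof yyyki
Hunk 4: at line 4 remove [doy] add [rpxq,rqudn,modxx] -> 11 lines: nhy rbmy rpkm prv rpxq rqudn modxx mvcgq znwfd lof yyyki
Hunk 5: at line 1 remove [rpkm] add [iahxu,dpg] -> 12 lines: nhy rbmy iahxu dpg prv rpxq rqudn modxx mvcgq znwfd lof yyyki
Final line count: 12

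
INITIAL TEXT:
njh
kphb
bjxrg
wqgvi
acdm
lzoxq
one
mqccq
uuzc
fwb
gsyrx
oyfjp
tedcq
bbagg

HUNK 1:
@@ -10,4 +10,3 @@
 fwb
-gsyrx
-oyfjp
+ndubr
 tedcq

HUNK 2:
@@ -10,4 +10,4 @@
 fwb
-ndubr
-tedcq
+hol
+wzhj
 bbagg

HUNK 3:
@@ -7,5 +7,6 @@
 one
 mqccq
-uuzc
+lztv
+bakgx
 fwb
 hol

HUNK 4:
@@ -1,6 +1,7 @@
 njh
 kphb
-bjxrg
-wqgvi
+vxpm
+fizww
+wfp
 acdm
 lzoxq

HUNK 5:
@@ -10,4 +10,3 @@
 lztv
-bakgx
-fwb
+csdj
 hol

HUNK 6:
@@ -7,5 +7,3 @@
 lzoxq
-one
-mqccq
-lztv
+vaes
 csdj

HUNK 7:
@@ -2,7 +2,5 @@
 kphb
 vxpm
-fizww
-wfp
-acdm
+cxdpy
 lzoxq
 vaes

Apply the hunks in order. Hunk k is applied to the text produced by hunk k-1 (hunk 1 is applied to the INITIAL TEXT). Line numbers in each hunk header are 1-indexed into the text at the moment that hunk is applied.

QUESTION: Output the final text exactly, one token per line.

Answer: njh
kphb
vxpm
cxdpy
lzoxq
vaes
csdj
hol
wzhj
bbagg

Derivation:
Hunk 1: at line 10 remove [gsyrx,oyfjp] add [ndubr] -> 13 lines: njh kphb bjxrg wqgvi acdm lzoxq one mqccq uuzc fwb ndubr tedcq bbagg
Hunk 2: at line 10 remove [ndubr,tedcq] add [hol,wzhj] -> 13 lines: njh kphb bjxrg wqgvi acdm lzoxq one mqccq uuzc fwb hol wzhj bbagg
Hunk 3: at line 7 remove [uuzc] add [lztv,bakgx] -> 14 lines: njh kphb bjxrg wqgvi acdm lzoxq one mqccq lztv bakgx fwb hol wzhj bbagg
Hunk 4: at line 1 remove [bjxrg,wqgvi] add [vxpm,fizww,wfp] -> 15 lines: njh kphb vxpm fizww wfp acdm lzoxq one mqccq lztv bakgx fwb hol wzhj bbagg
Hunk 5: at line 10 remove [bakgx,fwb] add [csdj] -> 14 lines: njh kphb vxpm fizww wfp acdm lzoxq one mqccq lztv csdj hol wzhj bbagg
Hunk 6: at line 7 remove [one,mqccq,lztv] add [vaes] -> 12 lines: njh kphb vxpm fizww wfp acdm lzoxq vaes csdj hol wzhj bbagg
Hunk 7: at line 2 remove [fizww,wfp,acdm] add [cxdpy] -> 10 lines: njh kphb vxpm cxdpy lzoxq vaes csdj hol wzhj bbagg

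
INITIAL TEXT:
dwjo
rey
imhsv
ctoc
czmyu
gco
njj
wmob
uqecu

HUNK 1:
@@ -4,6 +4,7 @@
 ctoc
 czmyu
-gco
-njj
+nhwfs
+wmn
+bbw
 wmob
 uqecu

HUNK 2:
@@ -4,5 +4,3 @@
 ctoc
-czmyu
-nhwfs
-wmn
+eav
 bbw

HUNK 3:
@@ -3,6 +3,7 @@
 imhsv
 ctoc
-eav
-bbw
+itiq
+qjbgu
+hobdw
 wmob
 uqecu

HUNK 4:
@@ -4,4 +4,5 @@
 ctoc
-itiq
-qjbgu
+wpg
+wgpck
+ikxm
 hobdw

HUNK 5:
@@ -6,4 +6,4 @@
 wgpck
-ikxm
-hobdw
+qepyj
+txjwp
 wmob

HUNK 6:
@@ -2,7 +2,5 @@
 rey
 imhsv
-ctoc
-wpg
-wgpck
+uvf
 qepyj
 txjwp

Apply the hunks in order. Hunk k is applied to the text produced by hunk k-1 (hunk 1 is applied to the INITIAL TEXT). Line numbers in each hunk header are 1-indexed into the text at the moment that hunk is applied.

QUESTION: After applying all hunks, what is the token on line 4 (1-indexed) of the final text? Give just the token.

Answer: uvf

Derivation:
Hunk 1: at line 4 remove [gco,njj] add [nhwfs,wmn,bbw] -> 10 lines: dwjo rey imhsv ctoc czmyu nhwfs wmn bbw wmob uqecu
Hunk 2: at line 4 remove [czmyu,nhwfs,wmn] add [eav] -> 8 lines: dwjo rey imhsv ctoc eav bbw wmob uqecu
Hunk 3: at line 3 remove [eav,bbw] add [itiq,qjbgu,hobdw] -> 9 lines: dwjo rey imhsv ctoc itiq qjbgu hobdw wmob uqecu
Hunk 4: at line 4 remove [itiq,qjbgu] add [wpg,wgpck,ikxm] -> 10 lines: dwjo rey imhsv ctoc wpg wgpck ikxm hobdw wmob uqecu
Hunk 5: at line 6 remove [ikxm,hobdw] add [qepyj,txjwp] -> 10 lines: dwjo rey imhsv ctoc wpg wgpck qepyj txjwp wmob uqecu
Hunk 6: at line 2 remove [ctoc,wpg,wgpck] add [uvf] -> 8 lines: dwjo rey imhsv uvf qepyj txjwp wmob uqecu
Final line 4: uvf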